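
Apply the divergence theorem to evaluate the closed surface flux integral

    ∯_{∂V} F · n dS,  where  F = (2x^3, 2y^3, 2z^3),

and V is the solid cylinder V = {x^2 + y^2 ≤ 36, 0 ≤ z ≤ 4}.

By the divergence theorem,

    ∯_{∂V} F · n dS = ∭_V (∇ · F) dV.

Compute the divergence:
    ∇ · F = ∂F_x/∂x + ∂F_y/∂y + ∂F_z/∂z = 6x^2 + 6y^2 + 6z^2.

In cylindrical coordinates, x = r cos(θ), y = r sin(θ), z = z, dV = r dr dθ dz, with 0 ≤ r ≤ 6, 0 ≤ θ ≤ 2π, 0 ≤ z ≤ 4.

The integrand, after substitution and multiplying by the volume element, becomes (6r^2 + 6z^2) · r, so

    ∭_V (∇·F) dV = ∫_0^{2π} ∫_0^{6} ∫_0^{4} (6r^2 + 6z^2) · r dz dr dθ.

Inner (z from 0 to 4): 24r^3 + 128r.
Middle (r from 0 to 6): 10080.
Outer (θ from 0 to 2π): 20160π.

Therefore ∯_{∂V} F · n dS = 20160π.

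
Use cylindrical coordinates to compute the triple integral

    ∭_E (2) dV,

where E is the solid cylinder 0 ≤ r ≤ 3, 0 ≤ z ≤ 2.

In cylindrical coordinates, x = r cos(θ), y = r sin(θ), z = z, and dV = r dr dθ dz.

The integrand becomes 2, so

    ∭_E (2) dV = ∫_{0}^{2π} ∫_{0}^{3} ∫_{0}^{2} (2) · r dz dr dθ.

Inner (z): 4r.
Middle (r from 0 to 3): 18.
Outer (θ): 36π.

Therefore the triple integral equals 36π.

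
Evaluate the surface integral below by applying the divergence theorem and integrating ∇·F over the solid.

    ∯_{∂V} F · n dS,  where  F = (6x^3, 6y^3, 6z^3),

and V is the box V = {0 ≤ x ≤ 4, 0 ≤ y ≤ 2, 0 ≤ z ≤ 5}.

By the divergence theorem,

    ∯_{∂V} F · n dS = ∭_V (∇ · F) dV.

Compute the divergence:
    ∇ · F = ∂F_x/∂x + ∂F_y/∂y + ∂F_z/∂z = 18x^2 + 18y^2 + 18z^2.

V is a rectangular box, so dV = dx dy dz with 0 ≤ x ≤ 4, 0 ≤ y ≤ 2, 0 ≤ z ≤ 5.

Integrate (18x^2 + 18y^2 + 18z^2) over V as an iterated integral:

    ∭_V (∇·F) dV = ∫_0^{4} ∫_0^{2} ∫_0^{5} (18x^2 + 18y^2 + 18z^2) dz dy dx.

Inner (z from 0 to 5): 90x^2 + 90y^2 + 750.
Middle (y from 0 to 2): 180x^2 + 1740.
Outer (x from 0 to 4): 10800.

Therefore ∯_{∂V} F · n dS = 10800.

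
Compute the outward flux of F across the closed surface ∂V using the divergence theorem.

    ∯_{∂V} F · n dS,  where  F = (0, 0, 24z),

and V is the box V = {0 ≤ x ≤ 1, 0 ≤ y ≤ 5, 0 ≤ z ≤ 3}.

By the divergence theorem,

    ∯_{∂V} F · n dS = ∭_V (∇ · F) dV.

Compute the divergence:
    ∇ · F = ∂F_x/∂x + ∂F_y/∂y + ∂F_z/∂z = 0 + 0 + 24 = 24.

V is a rectangular box, so dV = dx dy dz with 0 ≤ x ≤ 1, 0 ≤ y ≤ 5, 0 ≤ z ≤ 3.

Integrate (24) over V as an iterated integral:

    ∭_V (∇·F) dV = ∫_0^{1} ∫_0^{5} ∫_0^{3} (24) dz dy dx.

Inner (z from 0 to 3): 72.
Middle (y from 0 to 5): 360.
Outer (x from 0 to 1): 360.

Therefore ∯_{∂V} F · n dS = 360.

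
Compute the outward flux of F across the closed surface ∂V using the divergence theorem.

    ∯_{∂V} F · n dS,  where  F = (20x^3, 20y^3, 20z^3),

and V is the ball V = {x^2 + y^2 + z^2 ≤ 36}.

By the divergence theorem,

    ∯_{∂V} F · n dS = ∭_V (∇ · F) dV.

Compute the divergence:
    ∇ · F = ∂F_x/∂x + ∂F_y/∂y + ∂F_z/∂z = 60x^2 + 60y^2 + 60z^2.

In spherical coordinates, x = ρ sin(φ) cos(θ), y = ρ sin(φ) sin(θ), z = ρ cos(φ), dV = ρ^2 sin(φ) dρ dφ dθ, with 0 ≤ ρ ≤ 6, 0 ≤ φ ≤ π, 0 ≤ θ ≤ 2π.

The integrand, after substitution and multiplying by the volume element, becomes (60ρ^2) · ρ^2 sin(φ), so

    ∭_V (∇·F) dV = ∫_0^{2π} ∫_0^{π} ∫_0^{6} (60ρ^2) · ρ^2 sin(φ) dρ dφ dθ.

Inner (ρ from 0 to 6): 93312sin(φ).
Middle (φ from 0 to π): 186624.
Outer (θ from 0 to 2π): 373248π.

Therefore ∯_{∂V} F · n dS = 373248π.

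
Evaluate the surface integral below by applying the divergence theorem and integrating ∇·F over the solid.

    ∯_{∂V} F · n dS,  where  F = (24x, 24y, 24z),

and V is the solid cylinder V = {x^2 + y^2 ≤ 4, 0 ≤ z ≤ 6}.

By the divergence theorem,

    ∯_{∂V} F · n dS = ∭_V (∇ · F) dV.

Compute the divergence:
    ∇ · F = ∂F_x/∂x + ∂F_y/∂y + ∂F_z/∂z = 24 + 24 + 24 = 72.

In cylindrical coordinates, x = r cos(θ), y = r sin(θ), z = z, dV = r dr dθ dz, with 0 ≤ r ≤ 2, 0 ≤ θ ≤ 2π, 0 ≤ z ≤ 6.

The integrand, after substitution and multiplying by the volume element, becomes (72) · r, so

    ∭_V (∇·F) dV = ∫_0^{2π} ∫_0^{2} ∫_0^{6} (72) · r dz dr dθ.

Inner (z from 0 to 6): 432r.
Middle (r from 0 to 2): 864.
Outer (θ from 0 to 2π): 1728π.

Therefore ∯_{∂V} F · n dS = 1728π.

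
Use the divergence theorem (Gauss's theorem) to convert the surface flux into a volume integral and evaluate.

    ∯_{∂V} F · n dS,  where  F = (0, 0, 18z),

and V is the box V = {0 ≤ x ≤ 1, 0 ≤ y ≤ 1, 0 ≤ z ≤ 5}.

By the divergence theorem,

    ∯_{∂V} F · n dS = ∭_V (∇ · F) dV.

Compute the divergence:
    ∇ · F = ∂F_x/∂x + ∂F_y/∂y + ∂F_z/∂z = 0 + 0 + 18 = 18.

V is a rectangular box, so dV = dx dy dz with 0 ≤ x ≤ 1, 0 ≤ y ≤ 1, 0 ≤ z ≤ 5.

Integrate (18) over V as an iterated integral:

    ∭_V (∇·F) dV = ∫_0^{1} ∫_0^{1} ∫_0^{5} (18) dz dy dx.

Inner (z from 0 to 5): 90.
Middle (y from 0 to 1): 90.
Outer (x from 0 to 1): 90.

Therefore ∯_{∂V} F · n dS = 90.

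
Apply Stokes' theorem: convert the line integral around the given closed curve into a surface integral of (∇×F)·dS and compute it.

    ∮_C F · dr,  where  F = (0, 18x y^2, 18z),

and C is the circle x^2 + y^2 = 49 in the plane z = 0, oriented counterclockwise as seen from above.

Let S be the flat disk x^2 + y^2 ≤ 49 in the plane z = 0, with upward unit normal n̂ = ẑ. By Stokes' theorem,

    ∮_C F · dr = ∬_S (∇ × F) · n̂ dS = ∬_D (curl F)_z dA,

where D is the disk x^2 + y^2 ≤ 49.

Compute the curl of F = (0, 18x y^2, 18z):
    (∇ × F)_x = ∂F_z/∂y - ∂F_y/∂z = 0,
    (∇ × F)_y = ∂F_x/∂z - ∂F_z/∂x = 0,
    (∇ × F)_z = ∂F_y/∂x - ∂F_x/∂y = 18y^2.

On z = 0, (curl F)_z = 18y^2.

Convert to polar (x = r cos θ, y = r sin θ, dA = r dr dθ); the integrand becomes 18r^2sin(θ)^2, so

    ∬_D (curl F)_z dA = ∫_0^{2π} ∫_0^{7} (18r^2sin(θ)^2) · r dr dθ.

Inner (r from 0 to 7): 21609sin(θ)^2/2.
Outer (θ from 0 to 2π): 21609π/2.

Therefore ∮_C F · dr = 21609π/2.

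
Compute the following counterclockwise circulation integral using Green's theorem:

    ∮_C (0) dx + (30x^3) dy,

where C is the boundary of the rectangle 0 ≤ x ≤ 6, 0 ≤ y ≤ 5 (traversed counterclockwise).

Green's theorem converts the closed line integral into a double integral over the enclosed region D:

    ∮_C P dx + Q dy = ∬_D (∂Q/∂x - ∂P/∂y) dA.

Here P = 0, Q = 30x^3, so

    ∂Q/∂x = 90x^2,    ∂P/∂y = 0,
    ∂Q/∂x - ∂P/∂y = 90x^2.

D is the region 0 ≤ x ≤ 6, 0 ≤ y ≤ 5. Evaluating the double integral:

    ∬_D (90x^2) dA = ∫_0^{6} ∫_0^{5} (90x^2) dy dx.

Inner (y from 0 to 5): 450x^2.
Outer (x from 0 to 6): 32400.

Therefore ∮_C P dx + Q dy = 32400.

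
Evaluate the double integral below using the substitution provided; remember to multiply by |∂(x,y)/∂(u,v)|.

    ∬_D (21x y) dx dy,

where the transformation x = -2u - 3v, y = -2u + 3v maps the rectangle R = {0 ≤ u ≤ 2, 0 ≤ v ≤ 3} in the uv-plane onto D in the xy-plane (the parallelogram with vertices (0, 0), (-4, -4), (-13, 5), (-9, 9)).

Compute the Jacobian determinant of (x, y) with respect to (u, v):

    ∂(x,y)/∂(u,v) = | -2  -3 | = (-2)(3) - (-3)(-2) = -12.
                   | -2  3 |

Its absolute value is |J| = 12 (the area scaling factor).

Substituting x = -2u - 3v, y = -2u + 3v into the integrand,

    21x y → 84u^2 - 189v^2,

so the integral becomes

    ∬_R (84u^2 - 189v^2) · |J| du dv = ∫_0^2 ∫_0^3 (1008u^2 - 2268v^2) dv du.

Inner (v): 3024u^2 - 20412.
Outer (u): -32760.

Therefore ∬_D (21x y) dx dy = -32760.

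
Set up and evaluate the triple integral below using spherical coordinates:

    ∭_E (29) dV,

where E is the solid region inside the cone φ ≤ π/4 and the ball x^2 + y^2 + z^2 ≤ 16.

In spherical coordinates, x = ρ sin(φ) cos(θ), y = ρ sin(φ) sin(θ), z = ρ cos(φ), and dV = ρ^2 sin(φ) dρ dφ dθ.

The integrand becomes 29, so

    ∭_E (29) dV = ∫_{0}^{2π} ∫_{0}^{π/4} ∫_{0}^{4} (29) · ρ^2 sin(φ) dρ dφ dθ.

Inner (ρ): 1856sin(φ)/3.
Middle (φ): 1856/3 - 928sqrt(2)/3.
Outer (θ): 1856π (2 - sqrt(2))/3.

Therefore the triple integral equals 1856π (2 - sqrt(2))/3.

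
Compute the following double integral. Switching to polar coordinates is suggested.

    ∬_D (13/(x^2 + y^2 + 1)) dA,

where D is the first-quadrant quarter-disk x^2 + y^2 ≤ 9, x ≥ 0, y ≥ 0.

The region D is 0 ≤ r ≤ 3, 0 ≤ θ ≤ π/2 in polar coordinates, where x = r cos(θ), y = r sin(θ), and dA = r dr dθ.

Under the substitution, the integrand becomes 13/(r^2 + 1), so

    ∬_D (13/(x^2 + y^2 + 1)) dA = ∫_{0}^{π/2} ∫_{0}^{3} (13/(r^2 + 1)) · r dr dθ.

Inner integral (in r): ∫_{0}^{3} (13/(r^2 + 1)) · r dr = 13log(10)/2.

Outer integral (in θ): ∫_{0}^{π/2} (13log(10)/2) dθ = 13π log(10)/4.

Therefore ∬_D (13/(x^2 + y^2 + 1)) dA = 13π log(10)/4.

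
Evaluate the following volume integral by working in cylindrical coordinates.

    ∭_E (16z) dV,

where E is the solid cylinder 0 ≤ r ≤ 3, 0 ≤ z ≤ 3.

In cylindrical coordinates, x = r cos(θ), y = r sin(θ), z = z, and dV = r dr dθ dz.

The integrand becomes 16z, so

    ∭_E (16z) dV = ∫_{0}^{2π} ∫_{0}^{3} ∫_{0}^{3} (16z) · r dz dr dθ.

Inner (z): 72r.
Middle (r from 0 to 3): 324.
Outer (θ): 648π.

Therefore the triple integral equals 648π.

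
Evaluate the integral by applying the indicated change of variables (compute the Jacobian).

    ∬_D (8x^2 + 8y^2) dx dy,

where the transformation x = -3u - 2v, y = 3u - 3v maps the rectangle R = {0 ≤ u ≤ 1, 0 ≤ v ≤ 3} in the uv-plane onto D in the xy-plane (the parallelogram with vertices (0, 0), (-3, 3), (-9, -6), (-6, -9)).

Compute the Jacobian determinant of (x, y) with respect to (u, v):

    ∂(x,y)/∂(u,v) = | -3  -2 | = (-3)(-3) - (-2)(3) = 15.
                   | 3  -3 |

Its absolute value is |J| = 15 (the area scaling factor).

Substituting x = -3u - 2v, y = 3u - 3v into the integrand,

    8x^2 + 8y^2 → 144u^2 - 48u v + 104v^2,

so the integral becomes

    ∬_R (144u^2 - 48u v + 104v^2) · |J| du dv = ∫_0^1 ∫_0^3 (2160u^2 - 720u v + 1560v^2) dv du.

Inner (v): 6480u^2 - 3240u + 14040.
Outer (u): 14580.

Therefore ∬_D (8x^2 + 8y^2) dx dy = 14580.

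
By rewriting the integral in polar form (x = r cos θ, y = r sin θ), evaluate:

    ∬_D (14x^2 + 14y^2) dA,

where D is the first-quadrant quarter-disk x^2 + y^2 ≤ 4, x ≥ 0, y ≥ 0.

The region D is 0 ≤ r ≤ 2, 0 ≤ θ ≤ π/2 in polar coordinates, where x = r cos(θ), y = r sin(θ), and dA = r dr dθ.

Under the substitution, the integrand becomes 14r^2, so

    ∬_D (14x^2 + 14y^2) dA = ∫_{0}^{π/2} ∫_{0}^{2} (14r^2) · r dr dθ.

Inner integral (in r): ∫_{0}^{2} (14r^2) · r dr = 56.

Outer integral (in θ): ∫_{0}^{π/2} (56) dθ = 28π.

Therefore ∬_D (14x^2 + 14y^2) dA = 28π.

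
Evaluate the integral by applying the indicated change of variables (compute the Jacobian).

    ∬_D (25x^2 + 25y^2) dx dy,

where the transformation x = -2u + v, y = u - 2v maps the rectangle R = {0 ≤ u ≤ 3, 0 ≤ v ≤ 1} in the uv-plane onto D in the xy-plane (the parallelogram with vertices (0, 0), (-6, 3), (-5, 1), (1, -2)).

Compute the Jacobian determinant of (x, y) with respect to (u, v):

    ∂(x,y)/∂(u,v) = | -2  1 | = (-2)(-2) - (1)(1) = 3.
                   | 1  -2 |

Its absolute value is |J| = 3 (the area scaling factor).

Substituting x = -2u + v, y = u - 2v into the integrand,

    25x^2 + 25y^2 → 125u^2 - 200u v + 125v^2,

so the integral becomes

    ∬_R (125u^2 - 200u v + 125v^2) · |J| du dv = ∫_0^3 ∫_0^1 (375u^2 - 600u v + 375v^2) dv du.

Inner (v): 375u^2 - 300u + 125.
Outer (u): 2400.

Therefore ∬_D (25x^2 + 25y^2) dx dy = 2400.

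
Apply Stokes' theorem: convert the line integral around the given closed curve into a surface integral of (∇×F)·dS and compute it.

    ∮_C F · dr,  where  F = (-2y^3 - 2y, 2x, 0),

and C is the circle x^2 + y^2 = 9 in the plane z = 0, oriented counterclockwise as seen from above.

Let S be the flat disk x^2 + y^2 ≤ 9 in the plane z = 0, with upward unit normal n̂ = ẑ. By Stokes' theorem,

    ∮_C F · dr = ∬_S (∇ × F) · n̂ dS = ∬_D (curl F)_z dA,

where D is the disk x^2 + y^2 ≤ 9.

Compute the curl of F = (-2y^3 - 2y, 2x, 0):
    (∇ × F)_x = ∂F_z/∂y - ∂F_y/∂z = 0,
    (∇ × F)_y = ∂F_x/∂z - ∂F_z/∂x = 0,
    (∇ × F)_z = ∂F_y/∂x - ∂F_x/∂y = 6y^2 + 4.

On z = 0, (curl F)_z = 6y^2 + 4.

Convert to polar (x = r cos θ, y = r sin θ, dA = r dr dθ); the integrand becomes 6r^2sin(θ)^2 + 4, so

    ∬_D (curl F)_z dA = ∫_0^{2π} ∫_0^{3} (6r^2sin(θ)^2 + 4) · r dr dθ.

Inner (r from 0 to 3): 243sin(θ)^2/2 + 18.
Outer (θ from 0 to 2π): 315π/2.

Therefore ∮_C F · dr = 315π/2.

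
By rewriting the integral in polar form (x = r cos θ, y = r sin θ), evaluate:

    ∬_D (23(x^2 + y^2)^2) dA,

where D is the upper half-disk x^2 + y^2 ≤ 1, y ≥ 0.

The region D is 0 ≤ r ≤ 1, 0 ≤ θ ≤ π in polar coordinates, where x = r cos(θ), y = r sin(θ), and dA = r dr dθ.

Under the substitution, the integrand becomes 23r^4, so

    ∬_D (23(x^2 + y^2)^2) dA = ∫_{0}^{π} ∫_{0}^{1} (23r^4) · r dr dθ.

Inner integral (in r): ∫_{0}^{1} (23r^4) · r dr = 23/6.

Outer integral (in θ): ∫_{0}^{π} (23/6) dθ = 23π/6.

Therefore ∬_D (23(x^2 + y^2)^2) dA = 23π/6.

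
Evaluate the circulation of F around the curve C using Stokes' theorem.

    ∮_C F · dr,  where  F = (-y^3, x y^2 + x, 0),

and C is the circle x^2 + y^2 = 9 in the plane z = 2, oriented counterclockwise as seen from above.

Let S be the flat disk x^2 + y^2 ≤ 9 in the plane z = 2, with upward unit normal n̂ = ẑ. By Stokes' theorem,

    ∮_C F · dr = ∬_S (∇ × F) · n̂ dS = ∬_D (curl F)_z dA,

where D is the disk x^2 + y^2 ≤ 9.

Compute the curl of F = (-y^3, x y^2 + x, 0):
    (∇ × F)_x = ∂F_z/∂y - ∂F_y/∂z = 0,
    (∇ × F)_y = ∂F_x/∂z - ∂F_z/∂x = 0,
    (∇ × F)_z = ∂F_y/∂x - ∂F_x/∂y = 4y^2 + 1.

On z = 2, (curl F)_z = 4y^2 + 1.

Convert to polar (x = r cos θ, y = r sin θ, dA = r dr dθ); the integrand becomes 4r^2sin(θ)^2 + 1, so

    ∬_D (curl F)_z dA = ∫_0^{2π} ∫_0^{3} (4r^2sin(θ)^2 + 1) · r dr dθ.

Inner (r from 0 to 3): 81sin(θ)^2 + 9/2.
Outer (θ from 0 to 2π): 90π.

Therefore ∮_C F · dr = 90π.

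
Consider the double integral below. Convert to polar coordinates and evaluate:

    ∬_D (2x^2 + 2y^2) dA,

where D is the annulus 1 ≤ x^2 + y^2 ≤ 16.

The region D is 1 ≤ r ≤ 4, 0 ≤ θ ≤ 2π in polar coordinates, where x = r cos(θ), y = r sin(θ), and dA = r dr dθ.

Under the substitution, the integrand becomes 2r^2, so

    ∬_D (2x^2 + 2y^2) dA = ∫_{0}^{2π} ∫_{1}^{4} (2r^2) · r dr dθ.

Inner integral (in r): ∫_{1}^{4} (2r^2) · r dr = 255/2.

Outer integral (in θ): ∫_{0}^{2π} (255/2) dθ = 255π.

Therefore ∬_D (2x^2 + 2y^2) dA = 255π.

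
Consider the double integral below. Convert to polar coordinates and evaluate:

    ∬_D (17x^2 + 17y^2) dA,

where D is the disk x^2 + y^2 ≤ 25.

The region D is 0 ≤ r ≤ 5, 0 ≤ θ ≤ 2π in polar coordinates, where x = r cos(θ), y = r sin(θ), and dA = r dr dθ.

Under the substitution, the integrand becomes 17r^2, so

    ∬_D (17x^2 + 17y^2) dA = ∫_{0}^{2π} ∫_{0}^{5} (17r^2) · r dr dθ.

Inner integral (in r): ∫_{0}^{5} (17r^2) · r dr = 10625/4.

Outer integral (in θ): ∫_{0}^{2π} (10625/4) dθ = 10625π/2.

Therefore ∬_D (17x^2 + 17y^2) dA = 10625π/2.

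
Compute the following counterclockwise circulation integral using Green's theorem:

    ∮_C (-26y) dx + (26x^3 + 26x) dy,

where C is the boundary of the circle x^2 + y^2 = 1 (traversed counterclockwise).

Green's theorem converts the closed line integral into a double integral over the enclosed region D:

    ∮_C P dx + Q dy = ∬_D (∂Q/∂x - ∂P/∂y) dA.

Here P = -26y, Q = 26x^3 + 26x, so

    ∂Q/∂x = 78x^2 + 26,    ∂P/∂y = -26,
    ∂Q/∂x - ∂P/∂y = 78x^2 + 52.

D is the region x^2 + y^2 ≤ 1. Evaluating the double integral:

In polar coordinates (x = r cos θ, y = r sin θ, dA = r dr dθ) the integrand becomes 78r^2cos(θ)^2 + 52, so

    ∬_D (78x^2 + 52) dA = ∫_0^{2π} ∫_0^{1} (78r^2cos(θ)^2 + 52) · r dr dθ.

Inner (r from 0 to 1): 39cos(θ)^2/2 + 26.
Outer (θ from 0 to 2π): 143π/2.

Therefore ∮_C P dx + Q dy = 143π/2.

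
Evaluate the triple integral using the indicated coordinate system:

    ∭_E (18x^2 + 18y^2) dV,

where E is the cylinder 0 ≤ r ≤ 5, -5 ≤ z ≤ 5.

In cylindrical coordinates, x = r cos(θ), y = r sin(θ), z = z, and dV = r dr dθ dz.

The integrand becomes 18r^2, so

    ∭_E (18x^2 + 18y^2) dV = ∫_{0}^{2π} ∫_{0}^{5} ∫_{-5}^{5} (18r^2) · r dz dr dθ.

Inner (z): 180r^3.
Middle (r from 0 to 5): 28125.
Outer (θ): 56250π.

Therefore the triple integral equals 56250π.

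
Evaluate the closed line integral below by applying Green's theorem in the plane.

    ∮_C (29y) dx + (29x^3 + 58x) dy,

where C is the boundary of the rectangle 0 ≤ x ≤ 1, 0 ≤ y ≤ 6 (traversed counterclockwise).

Green's theorem converts the closed line integral into a double integral over the enclosed region D:

    ∮_C P dx + Q dy = ∬_D (∂Q/∂x - ∂P/∂y) dA.

Here P = 29y, Q = 29x^3 + 58x, so

    ∂Q/∂x = 87x^2 + 58,    ∂P/∂y = 29,
    ∂Q/∂x - ∂P/∂y = 87x^2 + 29.

D is the region 0 ≤ x ≤ 1, 0 ≤ y ≤ 6. Evaluating the double integral:

    ∬_D (87x^2 + 29) dA = ∫_0^{1} ∫_0^{6} (87x^2 + 29) dy dx.

Inner (y from 0 to 6): 522x^2 + 174.
Outer (x from 0 to 1): 348.

Therefore ∮_C P dx + Q dy = 348.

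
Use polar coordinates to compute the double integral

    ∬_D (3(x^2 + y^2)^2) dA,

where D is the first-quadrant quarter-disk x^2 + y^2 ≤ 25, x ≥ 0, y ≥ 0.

The region D is 0 ≤ r ≤ 5, 0 ≤ θ ≤ π/2 in polar coordinates, where x = r cos(θ), y = r sin(θ), and dA = r dr dθ.

Under the substitution, the integrand becomes 3r^4, so

    ∬_D (3(x^2 + y^2)^2) dA = ∫_{0}^{π/2} ∫_{0}^{5} (3r^4) · r dr dθ.

Inner integral (in r): ∫_{0}^{5} (3r^4) · r dr = 15625/2.

Outer integral (in θ): ∫_{0}^{π/2} (15625/2) dθ = 15625π/4.

Therefore ∬_D (3(x^2 + y^2)^2) dA = 15625π/4.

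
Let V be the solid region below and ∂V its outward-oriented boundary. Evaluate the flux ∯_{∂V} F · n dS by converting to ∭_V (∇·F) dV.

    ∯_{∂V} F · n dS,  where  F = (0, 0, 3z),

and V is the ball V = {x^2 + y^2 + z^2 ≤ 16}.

By the divergence theorem,

    ∯_{∂V} F · n dS = ∭_V (∇ · F) dV.

Compute the divergence:
    ∇ · F = ∂F_x/∂x + ∂F_y/∂y + ∂F_z/∂z = 0 + 0 + 3 = 3.

In spherical coordinates, x = ρ sin(φ) cos(θ), y = ρ sin(φ) sin(θ), z = ρ cos(φ), dV = ρ^2 sin(φ) dρ dφ dθ, with 0 ≤ ρ ≤ 4, 0 ≤ φ ≤ π, 0 ≤ θ ≤ 2π.

The integrand, after substitution and multiplying by the volume element, becomes (3) · ρ^2 sin(φ), so

    ∭_V (∇·F) dV = ∫_0^{2π} ∫_0^{π} ∫_0^{4} (3) · ρ^2 sin(φ) dρ dφ dθ.

Inner (ρ from 0 to 4): 64sin(φ).
Middle (φ from 0 to π): 128.
Outer (θ from 0 to 2π): 256π.

Therefore ∯_{∂V} F · n dS = 256π.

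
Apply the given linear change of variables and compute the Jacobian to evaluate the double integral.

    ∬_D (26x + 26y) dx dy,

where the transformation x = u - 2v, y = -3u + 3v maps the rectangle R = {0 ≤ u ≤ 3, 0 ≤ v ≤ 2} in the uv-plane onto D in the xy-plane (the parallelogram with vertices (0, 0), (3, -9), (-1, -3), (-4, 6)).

Compute the Jacobian determinant of (x, y) with respect to (u, v):

    ∂(x,y)/∂(u,v) = | 1  -2 | = (1)(3) - (-2)(-3) = -3.
                   | -3  3 |

Its absolute value is |J| = 3 (the area scaling factor).

Substituting x = u - 2v, y = -3u + 3v into the integrand,

    26x + 26y → -52u + 26v,

so the integral becomes

    ∬_R (-52u + 26v) · |J| du dv = ∫_0^3 ∫_0^2 (-156u + 78v) dv du.

Inner (v): 156 - 312u.
Outer (u): -936.

Therefore ∬_D (26x + 26y) dx dy = -936.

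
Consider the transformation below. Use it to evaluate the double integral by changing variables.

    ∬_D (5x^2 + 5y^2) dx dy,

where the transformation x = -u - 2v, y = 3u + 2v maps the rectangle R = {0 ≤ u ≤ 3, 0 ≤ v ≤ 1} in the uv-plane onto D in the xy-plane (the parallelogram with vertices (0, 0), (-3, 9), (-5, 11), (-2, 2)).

Compute the Jacobian determinant of (x, y) with respect to (u, v):

    ∂(x,y)/∂(u,v) = | -1  -2 | = (-1)(2) - (-2)(3) = 4.
                   | 3  2 |

Its absolute value is |J| = 4 (the area scaling factor).

Substituting x = -u - 2v, y = 3u + 2v into the integrand,

    5x^2 + 5y^2 → 50u^2 + 80u v + 40v^2,

so the integral becomes

    ∬_R (50u^2 + 80u v + 40v^2) · |J| du dv = ∫_0^3 ∫_0^1 (200u^2 + 320u v + 160v^2) dv du.

Inner (v): 200u^2 + 160u + 160/3.
Outer (u): 2680.

Therefore ∬_D (5x^2 + 5y^2) dx dy = 2680.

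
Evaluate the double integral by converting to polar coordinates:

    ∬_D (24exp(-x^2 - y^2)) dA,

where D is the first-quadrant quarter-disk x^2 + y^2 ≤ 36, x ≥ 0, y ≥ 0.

The region D is 0 ≤ r ≤ 6, 0 ≤ θ ≤ π/2 in polar coordinates, where x = r cos(θ), y = r sin(θ), and dA = r dr dθ.

Under the substitution, the integrand becomes 24exp(-r^2), so

    ∬_D (24exp(-x^2 - y^2)) dA = ∫_{0}^{π/2} ∫_{0}^{6} (24exp(-r^2)) · r dr dθ.

Inner integral (in r): ∫_{0}^{6} (24exp(-r^2)) · r dr = 12 - 12exp(-36).

Outer integral (in θ): ∫_{0}^{π/2} (12 - 12exp(-36)) dθ = -6π exp(-36) + 6π.

Therefore ∬_D (24exp(-x^2 - y^2)) dA = -6π exp(-36) + 6π.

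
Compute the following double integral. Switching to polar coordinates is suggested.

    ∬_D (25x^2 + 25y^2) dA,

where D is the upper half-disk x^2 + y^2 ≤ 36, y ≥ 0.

The region D is 0 ≤ r ≤ 6, 0 ≤ θ ≤ π in polar coordinates, where x = r cos(θ), y = r sin(θ), and dA = r dr dθ.

Under the substitution, the integrand becomes 25r^2, so

    ∬_D (25x^2 + 25y^2) dA = ∫_{0}^{π} ∫_{0}^{6} (25r^2) · r dr dθ.

Inner integral (in r): ∫_{0}^{6} (25r^2) · r dr = 8100.

Outer integral (in θ): ∫_{0}^{π} (8100) dθ = 8100π.

Therefore ∬_D (25x^2 + 25y^2) dA = 8100π.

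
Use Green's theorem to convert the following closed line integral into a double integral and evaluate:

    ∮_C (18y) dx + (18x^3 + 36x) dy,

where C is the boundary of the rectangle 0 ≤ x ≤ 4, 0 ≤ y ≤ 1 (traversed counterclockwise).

Green's theorem converts the closed line integral into a double integral over the enclosed region D:

    ∮_C P dx + Q dy = ∬_D (∂Q/∂x - ∂P/∂y) dA.

Here P = 18y, Q = 18x^3 + 36x, so

    ∂Q/∂x = 54x^2 + 36,    ∂P/∂y = 18,
    ∂Q/∂x - ∂P/∂y = 54x^2 + 18.

D is the region 0 ≤ x ≤ 4, 0 ≤ y ≤ 1. Evaluating the double integral:

    ∬_D (54x^2 + 18) dA = ∫_0^{4} ∫_0^{1} (54x^2 + 18) dy dx.

Inner (y from 0 to 1): 54x^2 + 18.
Outer (x from 0 to 4): 1224.

Therefore ∮_C P dx + Q dy = 1224.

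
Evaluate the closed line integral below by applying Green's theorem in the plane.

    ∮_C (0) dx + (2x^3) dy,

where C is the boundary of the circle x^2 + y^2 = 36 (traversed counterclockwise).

Green's theorem converts the closed line integral into a double integral over the enclosed region D:

    ∮_C P dx + Q dy = ∬_D (∂Q/∂x - ∂P/∂y) dA.

Here P = 0, Q = 2x^3, so

    ∂Q/∂x = 6x^2,    ∂P/∂y = 0,
    ∂Q/∂x - ∂P/∂y = 6x^2.

D is the region x^2 + y^2 ≤ 36. Evaluating the double integral:

In polar coordinates (x = r cos θ, y = r sin θ, dA = r dr dθ) the integrand becomes 6r^2cos(θ)^2, so

    ∬_D (6x^2) dA = ∫_0^{2π} ∫_0^{6} (6r^2cos(θ)^2) · r dr dθ.

Inner (r from 0 to 6): 1944cos(θ)^2.
Outer (θ from 0 to 2π): 1944π.

Therefore ∮_C P dx + Q dy = 1944π.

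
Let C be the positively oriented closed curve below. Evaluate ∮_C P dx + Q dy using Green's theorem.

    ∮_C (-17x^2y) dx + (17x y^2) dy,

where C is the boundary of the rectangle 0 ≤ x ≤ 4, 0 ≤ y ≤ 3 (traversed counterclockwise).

Green's theorem converts the closed line integral into a double integral over the enclosed region D:

    ∮_C P dx + Q dy = ∬_D (∂Q/∂x - ∂P/∂y) dA.

Here P = -17x^2y, Q = 17x y^2, so

    ∂Q/∂x = 17y^2,    ∂P/∂y = -17x^2,
    ∂Q/∂x - ∂P/∂y = 17x^2 + 17y^2.

D is the region 0 ≤ x ≤ 4, 0 ≤ y ≤ 3. Evaluating the double integral:

    ∬_D (17x^2 + 17y^2) dA = ∫_0^{4} ∫_0^{3} (17x^2 + 17y^2) dy dx.

Inner (y from 0 to 3): 51x^2 + 153.
Outer (x from 0 to 4): 1700.

Therefore ∮_C P dx + Q dy = 1700.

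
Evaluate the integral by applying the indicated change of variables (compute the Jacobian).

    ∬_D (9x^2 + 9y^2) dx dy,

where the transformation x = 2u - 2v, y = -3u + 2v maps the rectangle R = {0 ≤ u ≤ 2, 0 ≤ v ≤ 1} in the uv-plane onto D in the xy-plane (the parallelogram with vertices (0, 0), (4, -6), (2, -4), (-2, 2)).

Compute the Jacobian determinant of (x, y) with respect to (u, v):

    ∂(x,y)/∂(u,v) = | 2  -2 | = (2)(2) - (-2)(-3) = -2.
                   | -3  2 |

Its absolute value is |J| = 2 (the area scaling factor).

Substituting x = 2u - 2v, y = -3u + 2v into the integrand,

    9x^2 + 9y^2 → 117u^2 - 180u v + 72v^2,

so the integral becomes

    ∬_R (117u^2 - 180u v + 72v^2) · |J| du dv = ∫_0^2 ∫_0^1 (234u^2 - 360u v + 144v^2) dv du.

Inner (v): 234u^2 - 180u + 48.
Outer (u): 360.

Therefore ∬_D (9x^2 + 9y^2) dx dy = 360.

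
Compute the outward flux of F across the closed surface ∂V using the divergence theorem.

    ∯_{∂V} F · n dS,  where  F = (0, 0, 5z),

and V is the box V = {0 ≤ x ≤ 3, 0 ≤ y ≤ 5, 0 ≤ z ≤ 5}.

By the divergence theorem,

    ∯_{∂V} F · n dS = ∭_V (∇ · F) dV.

Compute the divergence:
    ∇ · F = ∂F_x/∂x + ∂F_y/∂y + ∂F_z/∂z = 0 + 0 + 5 = 5.

V is a rectangular box, so dV = dx dy dz with 0 ≤ x ≤ 3, 0 ≤ y ≤ 5, 0 ≤ z ≤ 5.

Integrate (5) over V as an iterated integral:

    ∭_V (∇·F) dV = ∫_0^{3} ∫_0^{5} ∫_0^{5} (5) dz dy dx.

Inner (z from 0 to 5): 25.
Middle (y from 0 to 5): 125.
Outer (x from 0 to 3): 375.

Therefore ∯_{∂V} F · n dS = 375.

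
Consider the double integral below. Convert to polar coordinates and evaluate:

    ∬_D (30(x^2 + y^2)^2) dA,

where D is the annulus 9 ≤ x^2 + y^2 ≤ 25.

The region D is 3 ≤ r ≤ 5, 0 ≤ θ ≤ 2π in polar coordinates, where x = r cos(θ), y = r sin(θ), and dA = r dr dθ.

Under the substitution, the integrand becomes 30r^4, so

    ∬_D (30(x^2 + y^2)^2) dA = ∫_{0}^{2π} ∫_{3}^{5} (30r^4) · r dr dθ.

Inner integral (in r): ∫_{3}^{5} (30r^4) · r dr = 74480.

Outer integral (in θ): ∫_{0}^{2π} (74480) dθ = 148960π.

Therefore ∬_D (30(x^2 + y^2)^2) dA = 148960π.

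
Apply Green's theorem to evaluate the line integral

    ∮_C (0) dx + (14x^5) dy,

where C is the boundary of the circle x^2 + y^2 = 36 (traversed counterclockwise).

Green's theorem converts the closed line integral into a double integral over the enclosed region D:

    ∮_C P dx + Q dy = ∬_D (∂Q/∂x - ∂P/∂y) dA.

Here P = 0, Q = 14x^5, so

    ∂Q/∂x = 70x^4,    ∂P/∂y = 0,
    ∂Q/∂x - ∂P/∂y = 70x^4.

D is the region x^2 + y^2 ≤ 36. Evaluating the double integral:

In polar coordinates (x = r cos θ, y = r sin θ, dA = r dr dθ) the integrand becomes 70r^4cos(θ)^4, so

    ∬_D (70x^4) dA = ∫_0^{2π} ∫_0^{6} (70r^4cos(θ)^4) · r dr dθ.

Inner (r from 0 to 6): 544320cos(θ)^4.
Outer (θ from 0 to 2π): 408240π.

Therefore ∮_C P dx + Q dy = 408240π.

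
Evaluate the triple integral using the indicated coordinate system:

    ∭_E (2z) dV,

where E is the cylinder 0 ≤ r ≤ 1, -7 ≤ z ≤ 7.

In cylindrical coordinates, x = r cos(θ), y = r sin(θ), z = z, and dV = r dr dθ dz.

The integrand becomes 2z, so

    ∭_E (2z) dV = ∫_{0}^{2π} ∫_{0}^{1} ∫_{-7}^{7} (2z) · r dz dr dθ.

Inner (z): 0.
Middle (r from 0 to 1): 0.
Outer (θ): 0.

Therefore the triple integral equals 0.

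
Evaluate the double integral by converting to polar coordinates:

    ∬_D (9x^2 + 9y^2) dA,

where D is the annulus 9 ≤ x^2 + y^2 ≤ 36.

The region D is 3 ≤ r ≤ 6, 0 ≤ θ ≤ 2π in polar coordinates, where x = r cos(θ), y = r sin(θ), and dA = r dr dθ.

Under the substitution, the integrand becomes 9r^2, so

    ∬_D (9x^2 + 9y^2) dA = ∫_{0}^{2π} ∫_{3}^{6} (9r^2) · r dr dθ.

Inner integral (in r): ∫_{3}^{6} (9r^2) · r dr = 10935/4.

Outer integral (in θ): ∫_{0}^{2π} (10935/4) dθ = 10935π/2.

Therefore ∬_D (9x^2 + 9y^2) dA = 10935π/2.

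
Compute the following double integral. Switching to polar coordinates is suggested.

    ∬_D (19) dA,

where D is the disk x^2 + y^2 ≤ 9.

The region D is 0 ≤ r ≤ 3, 0 ≤ θ ≤ 2π in polar coordinates, where x = r cos(θ), y = r sin(θ), and dA = r dr dθ.

Under the substitution, the integrand becomes 19, so

    ∬_D (19) dA = ∫_{0}^{2π} ∫_{0}^{3} (19) · r dr dθ.

Inner integral (in r): ∫_{0}^{3} (19) · r dr = 171/2.

Outer integral (in θ): ∫_{0}^{2π} (171/2) dθ = 171π.

Therefore ∬_D (19) dA = 171π.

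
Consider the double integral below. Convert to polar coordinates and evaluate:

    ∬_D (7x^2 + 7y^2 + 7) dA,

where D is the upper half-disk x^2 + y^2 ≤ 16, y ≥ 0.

The region D is 0 ≤ r ≤ 4, 0 ≤ θ ≤ π in polar coordinates, where x = r cos(θ), y = r sin(θ), and dA = r dr dθ.

Under the substitution, the integrand becomes 7r^2 + 7, so

    ∬_D (7x^2 + 7y^2 + 7) dA = ∫_{0}^{π} ∫_{0}^{4} (7r^2 + 7) · r dr dθ.

Inner integral (in r): ∫_{0}^{4} (7r^2 + 7) · r dr = 504.

Outer integral (in θ): ∫_{0}^{π} (504) dθ = 504π.

Therefore ∬_D (7x^2 + 7y^2 + 7) dA = 504π.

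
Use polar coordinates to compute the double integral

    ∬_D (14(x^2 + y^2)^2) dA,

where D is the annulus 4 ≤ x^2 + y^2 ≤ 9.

The region D is 2 ≤ r ≤ 3, 0 ≤ θ ≤ 2π in polar coordinates, where x = r cos(θ), y = r sin(θ), and dA = r dr dθ.

Under the substitution, the integrand becomes 14r^4, so

    ∬_D (14(x^2 + y^2)^2) dA = ∫_{0}^{2π} ∫_{2}^{3} (14r^4) · r dr dθ.

Inner integral (in r): ∫_{2}^{3} (14r^4) · r dr = 4655/3.

Outer integral (in θ): ∫_{0}^{2π} (4655/3) dθ = 9310π/3.

Therefore ∬_D (14(x^2 + y^2)^2) dA = 9310π/3.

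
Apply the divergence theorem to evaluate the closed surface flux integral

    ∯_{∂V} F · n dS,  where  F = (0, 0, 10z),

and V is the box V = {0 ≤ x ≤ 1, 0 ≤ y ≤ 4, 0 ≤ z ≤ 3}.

By the divergence theorem,

    ∯_{∂V} F · n dS = ∭_V (∇ · F) dV.

Compute the divergence:
    ∇ · F = ∂F_x/∂x + ∂F_y/∂y + ∂F_z/∂z = 0 + 0 + 10 = 10.

V is a rectangular box, so dV = dx dy dz with 0 ≤ x ≤ 1, 0 ≤ y ≤ 4, 0 ≤ z ≤ 3.

Integrate (10) over V as an iterated integral:

    ∭_V (∇·F) dV = ∫_0^{1} ∫_0^{4} ∫_0^{3} (10) dz dy dx.

Inner (z from 0 to 3): 30.
Middle (y from 0 to 4): 120.
Outer (x from 0 to 1): 120.

Therefore ∯_{∂V} F · n dS = 120.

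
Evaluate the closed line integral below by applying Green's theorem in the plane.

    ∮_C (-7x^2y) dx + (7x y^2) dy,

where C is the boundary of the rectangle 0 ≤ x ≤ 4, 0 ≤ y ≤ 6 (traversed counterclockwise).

Green's theorem converts the closed line integral into a double integral over the enclosed region D:

    ∮_C P dx + Q dy = ∬_D (∂Q/∂x - ∂P/∂y) dA.

Here P = -7x^2y, Q = 7x y^2, so

    ∂Q/∂x = 7y^2,    ∂P/∂y = -7x^2,
    ∂Q/∂x - ∂P/∂y = 7x^2 + 7y^2.

D is the region 0 ≤ x ≤ 4, 0 ≤ y ≤ 6. Evaluating the double integral:

    ∬_D (7x^2 + 7y^2) dA = ∫_0^{4} ∫_0^{6} (7x^2 + 7y^2) dy dx.

Inner (y from 0 to 6): 42x^2 + 504.
Outer (x from 0 to 4): 2912.

Therefore ∮_C P dx + Q dy = 2912.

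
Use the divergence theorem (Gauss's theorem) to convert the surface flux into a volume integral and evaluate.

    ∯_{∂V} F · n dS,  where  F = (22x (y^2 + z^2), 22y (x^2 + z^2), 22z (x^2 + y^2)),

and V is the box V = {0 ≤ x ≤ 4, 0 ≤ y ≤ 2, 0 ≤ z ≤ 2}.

By the divergence theorem,

    ∯_{∂V} F · n dS = ∭_V (∇ · F) dV.

Compute the divergence:
    ∇ · F = ∂F_x/∂x + ∂F_y/∂y + ∂F_z/∂z = 22y^2 + 22z^2 + 22x^2 + 22z^2 + 22x^2 + 22y^2 = 44x^2 + 44y^2 + 44z^2.

V is a rectangular box, so dV = dx dy dz with 0 ≤ x ≤ 4, 0 ≤ y ≤ 2, 0 ≤ z ≤ 2.

Integrate (44x^2 + 44y^2 + 44z^2) over V as an iterated integral:

    ∭_V (∇·F) dV = ∫_0^{4} ∫_0^{2} ∫_0^{2} (44x^2 + 44y^2 + 44z^2) dz dy dx.

Inner (z from 0 to 2): 88x^2 + 88y^2 + 352/3.
Middle (y from 0 to 2): 176x^2 + 1408/3.
Outer (x from 0 to 4): 5632.

Therefore ∯_{∂V} F · n dS = 5632.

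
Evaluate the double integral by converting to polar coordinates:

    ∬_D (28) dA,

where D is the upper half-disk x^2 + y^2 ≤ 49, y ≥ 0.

The region D is 0 ≤ r ≤ 7, 0 ≤ θ ≤ π in polar coordinates, where x = r cos(θ), y = r sin(θ), and dA = r dr dθ.

Under the substitution, the integrand becomes 28, so

    ∬_D (28) dA = ∫_{0}^{π} ∫_{0}^{7} (28) · r dr dθ.

Inner integral (in r): ∫_{0}^{7} (28) · r dr = 686.

Outer integral (in θ): ∫_{0}^{π} (686) dθ = 686π.

Therefore ∬_D (28) dA = 686π.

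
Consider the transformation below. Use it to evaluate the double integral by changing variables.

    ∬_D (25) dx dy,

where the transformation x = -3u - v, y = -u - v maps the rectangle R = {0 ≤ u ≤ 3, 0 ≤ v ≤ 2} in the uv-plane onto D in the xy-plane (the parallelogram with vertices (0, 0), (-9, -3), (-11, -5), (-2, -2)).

Compute the Jacobian determinant of (x, y) with respect to (u, v):

    ∂(x,y)/∂(u,v) = | -3  -1 | = (-3)(-1) - (-1)(-1) = 2.
                   | -1  -1 |

Its absolute value is |J| = 2 (the area scaling factor).

Substituting x = -3u - v, y = -u - v into the integrand,

    25 → 25,

so the integral becomes

    ∬_R (25) · |J| du dv = ∫_0^3 ∫_0^2 (50) dv du.

Inner (v): 100.
Outer (u): 300.

Therefore ∬_D (25) dx dy = 300.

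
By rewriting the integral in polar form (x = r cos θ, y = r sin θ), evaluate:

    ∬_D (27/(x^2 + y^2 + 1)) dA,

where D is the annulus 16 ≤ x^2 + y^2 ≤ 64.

The region D is 4 ≤ r ≤ 8, 0 ≤ θ ≤ 2π in polar coordinates, where x = r cos(θ), y = r sin(θ), and dA = r dr dθ.

Under the substitution, the integrand becomes 27/(r^2 + 1), so

    ∬_D (27/(x^2 + y^2 + 1)) dA = ∫_{0}^{2π} ∫_{4}^{8} (27/(r^2 + 1)) · r dr dθ.

Inner integral (in r): ∫_{4}^{8} (27/(r^2 + 1)) · r dr = log(369720589101871337890625sqrt(1105)/168377826559400929).

Outer integral (in θ): ∫_{0}^{2π} (log(369720589101871337890625sqrt(1105)/168377826559400929)) dθ = log((369720589101871337890625sqrt(1105)/168377826559400929)^(2π)).

Therefore ∬_D (27/(x^2 + y^2 + 1)) dA = log((369720589101871337890625sqrt(1105)/168377826559400929)^(2π)).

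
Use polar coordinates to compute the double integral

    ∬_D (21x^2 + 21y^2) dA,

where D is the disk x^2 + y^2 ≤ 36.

The region D is 0 ≤ r ≤ 6, 0 ≤ θ ≤ 2π in polar coordinates, where x = r cos(θ), y = r sin(θ), and dA = r dr dθ.

Under the substitution, the integrand becomes 21r^2, so

    ∬_D (21x^2 + 21y^2) dA = ∫_{0}^{2π} ∫_{0}^{6} (21r^2) · r dr dθ.

Inner integral (in r): ∫_{0}^{6} (21r^2) · r dr = 6804.

Outer integral (in θ): ∫_{0}^{2π} (6804) dθ = 13608π.

Therefore ∬_D (21x^2 + 21y^2) dA = 13608π.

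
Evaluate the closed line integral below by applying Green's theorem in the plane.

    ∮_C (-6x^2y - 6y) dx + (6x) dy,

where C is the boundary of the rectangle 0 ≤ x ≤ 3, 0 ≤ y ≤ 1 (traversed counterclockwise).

Green's theorem converts the closed line integral into a double integral over the enclosed region D:

    ∮_C P dx + Q dy = ∬_D (∂Q/∂x - ∂P/∂y) dA.

Here P = -6x^2y - 6y, Q = 6x, so

    ∂Q/∂x = 6,    ∂P/∂y = -6x^2 - 6,
    ∂Q/∂x - ∂P/∂y = 6x^2 + 12.

D is the region 0 ≤ x ≤ 3, 0 ≤ y ≤ 1. Evaluating the double integral:

    ∬_D (6x^2 + 12) dA = ∫_0^{3} ∫_0^{1} (6x^2 + 12) dy dx.

Inner (y from 0 to 1): 6x^2 + 12.
Outer (x from 0 to 3): 90.

Therefore ∮_C P dx + Q dy = 90.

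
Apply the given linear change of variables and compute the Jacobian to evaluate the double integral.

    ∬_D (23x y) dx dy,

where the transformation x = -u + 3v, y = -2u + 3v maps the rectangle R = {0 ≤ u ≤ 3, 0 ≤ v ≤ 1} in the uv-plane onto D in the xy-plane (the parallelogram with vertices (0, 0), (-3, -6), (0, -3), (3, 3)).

Compute the Jacobian determinant of (x, y) with respect to (u, v):

    ∂(x,y)/∂(u,v) = | -1  3 | = (-1)(3) - (3)(-2) = 3.
                   | -2  3 |

Its absolute value is |J| = 3 (the area scaling factor).

Substituting x = -u + 3v, y = -2u + 3v into the integrand,

    23x y → 46u^2 - 207u v + 207v^2,

so the integral becomes

    ∬_R (46u^2 - 207u v + 207v^2) · |J| du dv = ∫_0^3 ∫_0^1 (138u^2 - 621u v + 621v^2) dv du.

Inner (v): 138u^2 - 621u/2 + 207.
Outer (u): 1863/4.

Therefore ∬_D (23x y) dx dy = 1863/4.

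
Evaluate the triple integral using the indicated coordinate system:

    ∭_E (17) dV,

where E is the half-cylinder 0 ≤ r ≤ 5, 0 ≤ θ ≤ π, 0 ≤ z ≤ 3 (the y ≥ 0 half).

In cylindrical coordinates, x = r cos(θ), y = r sin(θ), z = z, and dV = r dr dθ dz.

The integrand becomes 17, so

    ∭_E (17) dV = ∫_{0}^{π} ∫_{0}^{5} ∫_{0}^{3} (17) · r dz dr dθ.

Inner (z): 51r.
Middle (r from 0 to 5): 1275/2.
Outer (θ): 1275π/2.

Therefore the triple integral equals 1275π/2.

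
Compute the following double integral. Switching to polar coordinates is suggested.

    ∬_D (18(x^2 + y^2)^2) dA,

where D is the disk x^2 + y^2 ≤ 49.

The region D is 0 ≤ r ≤ 7, 0 ≤ θ ≤ 2π in polar coordinates, where x = r cos(θ), y = r sin(θ), and dA = r dr dθ.

Under the substitution, the integrand becomes 18r^4, so

    ∬_D (18(x^2 + y^2)^2) dA = ∫_{0}^{2π} ∫_{0}^{7} (18r^4) · r dr dθ.

Inner integral (in r): ∫_{0}^{7} (18r^4) · r dr = 352947.

Outer integral (in θ): ∫_{0}^{2π} (352947) dθ = 705894π.

Therefore ∬_D (18(x^2 + y^2)^2) dA = 705894π.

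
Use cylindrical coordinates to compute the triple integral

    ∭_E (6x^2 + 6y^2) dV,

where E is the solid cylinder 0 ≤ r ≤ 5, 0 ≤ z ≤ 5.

In cylindrical coordinates, x = r cos(θ), y = r sin(θ), z = z, and dV = r dr dθ dz.

The integrand becomes 6r^2, so

    ∭_E (6x^2 + 6y^2) dV = ∫_{0}^{2π} ∫_{0}^{5} ∫_{0}^{5} (6r^2) · r dz dr dθ.

Inner (z): 30r^3.
Middle (r from 0 to 5): 9375/2.
Outer (θ): 9375π.

Therefore the triple integral equals 9375π.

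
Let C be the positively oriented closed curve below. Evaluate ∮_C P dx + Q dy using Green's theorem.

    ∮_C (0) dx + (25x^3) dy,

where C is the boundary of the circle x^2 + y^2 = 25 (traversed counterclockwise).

Green's theorem converts the closed line integral into a double integral over the enclosed region D:

    ∮_C P dx + Q dy = ∬_D (∂Q/∂x - ∂P/∂y) dA.

Here P = 0, Q = 25x^3, so

    ∂Q/∂x = 75x^2,    ∂P/∂y = 0,
    ∂Q/∂x - ∂P/∂y = 75x^2.

D is the region x^2 + y^2 ≤ 25. Evaluating the double integral:

In polar coordinates (x = r cos θ, y = r sin θ, dA = r dr dθ) the integrand becomes 75r^2cos(θ)^2, so

    ∬_D (75x^2) dA = ∫_0^{2π} ∫_0^{5} (75r^2cos(θ)^2) · r dr dθ.

Inner (r from 0 to 5): 46875cos(θ)^2/4.
Outer (θ from 0 to 2π): 46875π/4.

Therefore ∮_C P dx + Q dy = 46875π/4.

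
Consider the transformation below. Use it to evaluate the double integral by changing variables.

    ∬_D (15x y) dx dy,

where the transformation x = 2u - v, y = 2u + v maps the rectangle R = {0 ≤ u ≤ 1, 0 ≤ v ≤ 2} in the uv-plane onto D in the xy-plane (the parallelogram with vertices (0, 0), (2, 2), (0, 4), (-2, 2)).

Compute the Jacobian determinant of (x, y) with respect to (u, v):

    ∂(x,y)/∂(u,v) = | 2  -1 | = (2)(1) - (-1)(2) = 4.
                   | 2  1 |

Its absolute value is |J| = 4 (the area scaling factor).

Substituting x = 2u - v, y = 2u + v into the integrand,

    15x y → 60u^2 - 15v^2,

so the integral becomes

    ∬_R (60u^2 - 15v^2) · |J| du dv = ∫_0^1 ∫_0^2 (240u^2 - 60v^2) dv du.

Inner (v): 480u^2 - 160.
Outer (u): 0.

Therefore ∬_D (15x y) dx dy = 0.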